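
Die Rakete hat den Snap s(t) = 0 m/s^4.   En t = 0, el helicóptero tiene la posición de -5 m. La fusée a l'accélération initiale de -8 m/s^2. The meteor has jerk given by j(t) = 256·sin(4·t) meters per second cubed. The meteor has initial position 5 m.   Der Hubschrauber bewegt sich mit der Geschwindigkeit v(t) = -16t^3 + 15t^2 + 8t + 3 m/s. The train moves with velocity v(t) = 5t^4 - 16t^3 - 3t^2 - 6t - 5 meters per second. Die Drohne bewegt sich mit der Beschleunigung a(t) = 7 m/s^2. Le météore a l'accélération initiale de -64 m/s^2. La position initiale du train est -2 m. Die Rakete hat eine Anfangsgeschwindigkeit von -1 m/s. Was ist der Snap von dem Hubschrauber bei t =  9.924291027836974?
Ausgehend von der Geschwindigkeit v(t) = -16·t^3 + 15·t^2 + 8·t + 3, nehmen wir 3 Ableitungen. Durch Ableiten von der Geschwindigkeit erhalten wir die Beschleunigung: a(t) = -48·t^2 + 30·t + 8. Die Ableitung von der Beschleunigung ergibt den Ruck: j(t) = 30 - 96·t. Die Ableitung von dem Ruck ergibt den Snap: s(t) = -96. Aus der Gleichung für den Snap s(t) = -96, setzen wir t = 9.924291027836974 ein und erhalten s = -96.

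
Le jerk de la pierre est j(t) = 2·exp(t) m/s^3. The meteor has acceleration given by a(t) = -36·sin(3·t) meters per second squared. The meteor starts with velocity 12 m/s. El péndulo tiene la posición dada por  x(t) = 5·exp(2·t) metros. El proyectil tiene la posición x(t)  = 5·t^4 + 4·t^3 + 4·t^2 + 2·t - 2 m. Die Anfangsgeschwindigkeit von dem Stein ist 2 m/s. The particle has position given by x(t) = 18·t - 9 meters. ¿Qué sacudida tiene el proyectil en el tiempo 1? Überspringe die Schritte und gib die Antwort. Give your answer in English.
The jerk at t = 1 is j = 144.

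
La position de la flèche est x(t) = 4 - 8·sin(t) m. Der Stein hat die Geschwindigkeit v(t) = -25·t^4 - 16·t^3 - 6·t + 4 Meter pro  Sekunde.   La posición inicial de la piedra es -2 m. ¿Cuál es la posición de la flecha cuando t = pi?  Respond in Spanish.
Tenemos la posición x(t) = 4 - 8·sin(t). Sustituyendo t = pi: x(pi) = 4.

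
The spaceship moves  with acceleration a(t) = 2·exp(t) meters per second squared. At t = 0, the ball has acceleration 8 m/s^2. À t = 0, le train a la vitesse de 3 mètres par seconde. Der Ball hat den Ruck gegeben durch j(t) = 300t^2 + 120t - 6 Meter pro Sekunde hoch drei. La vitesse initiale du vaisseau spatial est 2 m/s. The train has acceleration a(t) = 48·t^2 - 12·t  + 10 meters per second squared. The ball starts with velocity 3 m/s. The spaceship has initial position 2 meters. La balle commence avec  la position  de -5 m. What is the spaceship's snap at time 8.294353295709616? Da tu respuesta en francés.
Pour résoudre ceci, nous devons prendre 2 dérivées de notre équation de l'accélération a(t) = 2·exp(t). La dérivée de l'accélération donne le jerk: j(t) = 2·exp(t). La dérivée du jerk donne le snap: s(t) = 2·exp(t). Nous avons le snap s(t) = 2·exp(t). En substituant t = 8.294353295709616: s(8.294353295709616) = 8002.42961372495.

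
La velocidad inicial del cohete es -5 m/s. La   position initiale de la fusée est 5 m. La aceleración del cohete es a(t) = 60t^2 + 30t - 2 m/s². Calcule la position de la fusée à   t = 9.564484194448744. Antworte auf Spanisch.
Para resolver esto, necesitamos tomar 2 integrales de nuestra ecuación de la aceleración a(t) = 60·t^2 + 30·t - 2. Integrando la aceleración y usando la condición inicial v(0) = -5, obtenemos v(t) = 20·t^3 + 15·t^2 - 2·t - 5. La antiderivada de la velocidad es la posición. Usando x(0) = 5, obtenemos x(t) = 5·t^4 + 5·t^3 - t^2 - 5·t + 5. Tenemos la posición x(t) = 5·t^4 + 5·t^3 - t^2 - 5·t + 5. Sustituyendo t = 9.564484194448744: x(9.564484194448744) = 46082.8271995085.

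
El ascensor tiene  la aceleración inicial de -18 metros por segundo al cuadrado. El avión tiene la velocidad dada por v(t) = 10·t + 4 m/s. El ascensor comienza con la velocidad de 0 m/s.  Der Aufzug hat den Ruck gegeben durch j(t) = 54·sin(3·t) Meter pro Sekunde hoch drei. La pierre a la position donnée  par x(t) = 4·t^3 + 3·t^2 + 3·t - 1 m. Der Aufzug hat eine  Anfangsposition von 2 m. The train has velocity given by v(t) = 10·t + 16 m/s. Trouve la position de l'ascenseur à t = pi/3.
Nous devons trouver la primitive de notre équation du jerk j(t) = 54·sin(3·t) 3 fois. L'intégrale du jerk est l'accélération. En utilisant a(0) = -18, nous obtenons a(t) = -18·cos(3·t). L'intégrale de l'accélération, avec v(0) = 0, donne la vitesse: v(t) = -6·sin(3·t). L'intégrale de la vitesse, avec x(0) = 2, donne la position: x(t) = 2·cos(3·t). De l'équation de la position x(t) = 2·cos(3·t), nous substituons t = pi/3 pour obtenir x = -2.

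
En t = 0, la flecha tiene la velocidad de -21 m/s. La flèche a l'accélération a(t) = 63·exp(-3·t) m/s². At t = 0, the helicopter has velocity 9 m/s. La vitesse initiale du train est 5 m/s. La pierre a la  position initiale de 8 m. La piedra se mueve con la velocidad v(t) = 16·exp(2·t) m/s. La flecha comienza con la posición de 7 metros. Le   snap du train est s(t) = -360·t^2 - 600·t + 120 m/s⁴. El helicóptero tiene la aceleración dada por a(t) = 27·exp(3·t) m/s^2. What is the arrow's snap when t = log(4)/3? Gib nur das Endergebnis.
The answer is 567/4.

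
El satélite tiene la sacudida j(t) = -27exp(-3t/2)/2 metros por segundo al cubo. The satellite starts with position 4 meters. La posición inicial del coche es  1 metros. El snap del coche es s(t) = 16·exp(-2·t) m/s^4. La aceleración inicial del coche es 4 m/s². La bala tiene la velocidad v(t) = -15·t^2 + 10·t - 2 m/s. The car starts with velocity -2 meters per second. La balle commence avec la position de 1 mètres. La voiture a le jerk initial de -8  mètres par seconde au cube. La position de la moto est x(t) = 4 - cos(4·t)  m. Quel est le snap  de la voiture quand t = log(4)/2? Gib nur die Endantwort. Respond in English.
s(log(4)/2) = 4.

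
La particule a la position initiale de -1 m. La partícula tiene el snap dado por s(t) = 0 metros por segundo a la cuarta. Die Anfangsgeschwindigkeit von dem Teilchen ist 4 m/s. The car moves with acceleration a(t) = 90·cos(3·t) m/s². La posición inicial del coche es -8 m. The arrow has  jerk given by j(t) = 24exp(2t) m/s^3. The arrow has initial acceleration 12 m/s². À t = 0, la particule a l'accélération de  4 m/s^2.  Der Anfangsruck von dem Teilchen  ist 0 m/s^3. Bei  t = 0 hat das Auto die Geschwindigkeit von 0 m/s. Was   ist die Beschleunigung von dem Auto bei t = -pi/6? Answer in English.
We have acceleration a(t) = 90·cos(3·t). Substituting t = -pi/6: a(-pi/6) = 0.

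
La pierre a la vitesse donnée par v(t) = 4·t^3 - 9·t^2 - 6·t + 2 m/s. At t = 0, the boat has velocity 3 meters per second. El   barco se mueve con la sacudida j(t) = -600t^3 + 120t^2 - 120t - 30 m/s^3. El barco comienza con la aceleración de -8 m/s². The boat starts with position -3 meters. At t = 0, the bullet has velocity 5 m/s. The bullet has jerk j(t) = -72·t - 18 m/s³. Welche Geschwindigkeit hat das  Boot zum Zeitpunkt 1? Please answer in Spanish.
Para resolver esto, necesitamos tomar 2 antiderivadas de nuestra ecuación de la sacudida j(t) = -600·t^3 + 120·t^2 - 120·t - 30. Tomando ∫j(t)dt y aplicando a(0) = -8, encontramos a(t) = -150·t^4 + 40·t^3 - 60·t^2 - 30·t - 8. Tomando ∫a(t)dt y aplicando v(0) = 3, encontramos v(t) = -30·t^5 + 10·t^4 - 20·t^3 - 15·t^2 - 8·t + 3. Tenemos la velocidad v(t) = -30·t^5 + 10·t^4 - 20·t^3 - 15·t^2 - 8·t + 3. Sustituyendo t = 1: v(1) = -60.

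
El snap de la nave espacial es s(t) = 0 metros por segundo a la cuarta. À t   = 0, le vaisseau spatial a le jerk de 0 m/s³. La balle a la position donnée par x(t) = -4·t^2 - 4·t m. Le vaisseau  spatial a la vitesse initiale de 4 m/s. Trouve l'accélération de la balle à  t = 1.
Pour résoudre ceci, nous devons prendre 2 dérivées de notre équation de la position x(t) = -4·t^2 - 4·t. En prenant d/dt de x(t), nous trouvons v(t) = -8·t - 4. La dérivée de la vitesse donne l'accélération: a(t) = -8. En utilisant a(t) = -8 et en substituant t = 1, nous trouvons a = -8.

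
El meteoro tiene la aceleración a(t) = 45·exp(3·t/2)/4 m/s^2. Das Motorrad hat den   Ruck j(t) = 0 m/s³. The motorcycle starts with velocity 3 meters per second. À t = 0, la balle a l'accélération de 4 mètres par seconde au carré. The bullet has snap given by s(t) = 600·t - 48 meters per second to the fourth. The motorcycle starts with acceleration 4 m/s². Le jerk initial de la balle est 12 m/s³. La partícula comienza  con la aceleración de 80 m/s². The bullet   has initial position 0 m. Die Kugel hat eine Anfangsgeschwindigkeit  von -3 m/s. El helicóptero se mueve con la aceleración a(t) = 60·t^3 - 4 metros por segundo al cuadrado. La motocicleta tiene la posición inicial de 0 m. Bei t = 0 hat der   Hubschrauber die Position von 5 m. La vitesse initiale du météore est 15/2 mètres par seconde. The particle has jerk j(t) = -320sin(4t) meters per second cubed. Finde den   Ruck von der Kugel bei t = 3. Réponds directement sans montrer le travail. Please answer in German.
j(3) = 2568.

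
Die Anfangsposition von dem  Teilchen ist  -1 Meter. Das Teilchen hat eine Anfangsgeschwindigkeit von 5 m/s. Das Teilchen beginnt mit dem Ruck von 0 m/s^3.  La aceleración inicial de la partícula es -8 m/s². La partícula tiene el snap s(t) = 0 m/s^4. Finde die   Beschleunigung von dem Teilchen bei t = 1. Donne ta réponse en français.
Nous devons intégrer notre équation du snap s(t) = 0 2 fois. En prenant ∫s(t)dt et en appliquant j(0) = 0, nous trouvons j(t) = 0. En intégrant le jerk et en utilisant la condition initiale a(0) = -8, nous obtenons a(t) = -8. En utilisant a(t) = -8 et en substituant t = 1, nous trouvons a = -8.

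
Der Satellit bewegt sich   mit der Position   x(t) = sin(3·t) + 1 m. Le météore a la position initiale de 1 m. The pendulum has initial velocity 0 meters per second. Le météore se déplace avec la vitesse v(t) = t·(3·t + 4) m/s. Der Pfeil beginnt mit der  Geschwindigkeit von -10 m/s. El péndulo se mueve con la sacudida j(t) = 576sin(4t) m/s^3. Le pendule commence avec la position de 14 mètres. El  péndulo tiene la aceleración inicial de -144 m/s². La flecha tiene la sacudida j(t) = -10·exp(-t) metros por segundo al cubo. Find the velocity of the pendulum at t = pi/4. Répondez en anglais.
Starting from jerk j(t) = 576·sin(4·t), we take 2 antiderivatives. Integrating jerk and using the initial condition a(0) = -144, we get a(t) = -144·cos(4·t). Taking ∫a(t)dt and applying v(0) = 0, we find v(t) = -36·sin(4·t). We have velocity v(t) = -36·sin(4·t). Substituting t = pi/4: v(pi/4) = 0.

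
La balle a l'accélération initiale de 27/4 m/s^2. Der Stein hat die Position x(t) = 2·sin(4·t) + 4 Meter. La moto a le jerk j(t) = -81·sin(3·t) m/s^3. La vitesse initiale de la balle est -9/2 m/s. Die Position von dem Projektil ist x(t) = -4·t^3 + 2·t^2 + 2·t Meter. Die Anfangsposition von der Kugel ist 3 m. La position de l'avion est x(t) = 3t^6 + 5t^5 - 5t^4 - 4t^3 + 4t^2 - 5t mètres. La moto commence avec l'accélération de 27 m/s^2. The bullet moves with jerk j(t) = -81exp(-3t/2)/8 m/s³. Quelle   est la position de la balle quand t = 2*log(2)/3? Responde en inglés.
To find the answer, we compute 3 integrals of j(t) = -81·exp(-3·t/2)/8. The antiderivative of jerk is acceleration. Using a(0) = 27/4, we get a(t) = 27·exp(-3·t/2)/4. Taking ∫a(t)dt and applying v(0) = -9/2, we find v(t) = -9·exp(-3·t/2)/2. The integral of velocity, with x(0) = 3, gives position: x(t) = 3·exp(-3·t/2). Using x(t) = 3·exp(-3·t/2) and substituting t = 2*log(2)/3, we find x = 3/2.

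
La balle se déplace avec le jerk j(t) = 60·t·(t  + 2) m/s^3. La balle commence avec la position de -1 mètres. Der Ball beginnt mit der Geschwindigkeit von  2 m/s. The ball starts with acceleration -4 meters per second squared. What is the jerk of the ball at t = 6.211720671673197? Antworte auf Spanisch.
Tenemos la sacudida j(t) = 60·t·(t + 2). Sustituyendo t = 6.211720671673197: j(6.211720671673197) = 3060.53490277431.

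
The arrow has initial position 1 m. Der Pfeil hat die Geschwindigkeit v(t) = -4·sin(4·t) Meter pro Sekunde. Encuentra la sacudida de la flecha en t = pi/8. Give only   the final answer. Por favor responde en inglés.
j(pi/8) = 64.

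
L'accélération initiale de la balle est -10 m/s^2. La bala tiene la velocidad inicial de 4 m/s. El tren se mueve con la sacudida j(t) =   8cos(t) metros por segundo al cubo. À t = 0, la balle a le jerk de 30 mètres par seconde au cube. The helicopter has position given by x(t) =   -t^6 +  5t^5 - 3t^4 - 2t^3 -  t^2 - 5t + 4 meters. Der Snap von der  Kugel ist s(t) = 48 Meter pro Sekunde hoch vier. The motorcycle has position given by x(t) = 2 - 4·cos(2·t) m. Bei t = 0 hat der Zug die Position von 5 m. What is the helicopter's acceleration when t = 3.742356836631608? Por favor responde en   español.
Para resolver esto, necesitamos tomar 2 derivadas de nuestra ecuación de la posición x(t) = -t^6 + 5·t^5 - 3·t^4 - 2·t^3 - t^2 - 5·t + 4. La derivada de la posición da la velocidad: v(t) = -6·t^5 + 25·t^4 - 12·t^3 - 6·t^2 - 2·t - 5. Derivando la velocidad, obtenemos la aceleración: a(t) = -30·t^4 + 100·t^3 - 36·t^2 - 12·t - 2. De la ecuación de la aceleración a(t) = -30·t^4 + 100·t^3 - 36·t^2 - 12·t - 2, sustituimos t = 3.742356836631608 para obtener a = -1194.23611481104.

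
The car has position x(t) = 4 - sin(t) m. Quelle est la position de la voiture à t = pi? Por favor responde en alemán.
Aus der Gleichung für die Position x(t) = 4 - sin(t), setzen wir t = pi ein und erhalten x = 4.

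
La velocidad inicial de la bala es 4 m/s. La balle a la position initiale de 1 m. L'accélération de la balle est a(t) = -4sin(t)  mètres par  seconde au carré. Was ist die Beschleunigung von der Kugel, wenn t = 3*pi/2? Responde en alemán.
Mit a(t) = -4·sin(t) und Einsetzen von t = 3*pi/2, finden wir a = 4.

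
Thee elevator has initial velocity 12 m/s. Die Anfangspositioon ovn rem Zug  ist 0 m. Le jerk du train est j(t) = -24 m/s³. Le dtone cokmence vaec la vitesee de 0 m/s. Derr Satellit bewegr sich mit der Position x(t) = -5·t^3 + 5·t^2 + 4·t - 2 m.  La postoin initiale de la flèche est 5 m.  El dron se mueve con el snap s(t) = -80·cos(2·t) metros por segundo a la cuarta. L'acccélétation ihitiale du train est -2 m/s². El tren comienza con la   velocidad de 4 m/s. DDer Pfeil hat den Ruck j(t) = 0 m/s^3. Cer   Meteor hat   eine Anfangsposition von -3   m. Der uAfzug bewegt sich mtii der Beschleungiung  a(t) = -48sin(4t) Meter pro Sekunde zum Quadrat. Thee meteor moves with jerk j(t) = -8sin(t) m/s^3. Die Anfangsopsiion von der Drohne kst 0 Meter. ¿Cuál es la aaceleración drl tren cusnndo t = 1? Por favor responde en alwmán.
Wir müssen die Stammfunktion unserer Gleichung für den Ruck j(t) = -24 1-mal finden. Mit ∫j(t)dt und Anwendung von a(0) = -2, finden wir a(t) = -24·t - 2. Wir haben die Beschleunigung a(t) = -24·t - 2. Durch Einsetzen von t = 1: a(1) = -26.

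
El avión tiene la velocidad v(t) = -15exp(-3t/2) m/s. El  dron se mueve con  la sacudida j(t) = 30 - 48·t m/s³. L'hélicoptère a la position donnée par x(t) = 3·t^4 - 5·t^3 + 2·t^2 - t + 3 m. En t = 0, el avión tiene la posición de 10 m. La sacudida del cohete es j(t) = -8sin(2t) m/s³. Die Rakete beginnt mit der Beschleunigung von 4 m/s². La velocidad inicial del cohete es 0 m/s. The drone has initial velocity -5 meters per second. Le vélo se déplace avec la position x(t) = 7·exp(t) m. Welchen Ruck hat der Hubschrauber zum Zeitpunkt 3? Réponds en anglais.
Starting from position x(t) = 3·t^4 - 5·t^3 + 2·t^2 - t + 3, we take 3 derivatives. The derivative of position gives velocity: v(t) = 12·t^3 - 15·t^2 + 4·t - 1. Taking d/dt of v(t), we find a(t) = 36·t^2 - 30·t + 4. The derivative of acceleration gives jerk: j(t) = 72·t - 30. Using j(t) = 72·t - 30 and substituting t = 3, we find j = 186.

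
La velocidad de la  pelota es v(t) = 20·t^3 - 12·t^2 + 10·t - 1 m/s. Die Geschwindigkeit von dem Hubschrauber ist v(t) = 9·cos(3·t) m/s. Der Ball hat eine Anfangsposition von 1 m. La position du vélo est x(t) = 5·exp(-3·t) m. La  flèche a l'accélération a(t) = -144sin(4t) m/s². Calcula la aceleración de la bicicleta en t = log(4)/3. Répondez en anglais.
Starting from position x(t) = 5·exp(-3·t), we take 2 derivatives. The derivative of position gives velocity: v(t) = -15·exp(-3·t). The derivative of velocity gives acceleration: a(t) = 45·exp(-3·t). Using a(t) = 45·exp(-3·t) and substituting t = log(4)/3, we find a = 45/4.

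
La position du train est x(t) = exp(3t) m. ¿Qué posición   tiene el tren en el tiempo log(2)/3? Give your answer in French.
De l'équation de la position x(t) = exp(3·t), nous substituons t = log(2)/3 pour obtenir x = 2.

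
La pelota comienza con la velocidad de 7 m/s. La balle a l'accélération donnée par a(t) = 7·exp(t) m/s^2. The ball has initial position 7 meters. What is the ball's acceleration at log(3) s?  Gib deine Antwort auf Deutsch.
Wir haben die Beschleunigung a(t) = 7·exp(t). Durch Einsetzen von t = log(3): a(log(3)) = 21.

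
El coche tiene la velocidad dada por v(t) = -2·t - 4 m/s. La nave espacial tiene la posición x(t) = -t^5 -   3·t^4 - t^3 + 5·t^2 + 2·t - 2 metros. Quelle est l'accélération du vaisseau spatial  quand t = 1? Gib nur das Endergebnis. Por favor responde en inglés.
The answer is -52.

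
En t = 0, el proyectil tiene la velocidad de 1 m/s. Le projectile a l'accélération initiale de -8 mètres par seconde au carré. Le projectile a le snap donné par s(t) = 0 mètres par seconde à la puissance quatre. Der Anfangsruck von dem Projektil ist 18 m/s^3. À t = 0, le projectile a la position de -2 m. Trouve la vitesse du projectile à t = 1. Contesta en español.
Necesitamos integrar nuestra ecuación del snap s(t) = 0 3 veces. Integrando el snap y usando la condición inicial j(0) = 18, obtenemos j(t) = 18. Integrando la sacudida y usando la condición inicial a(0) = -8, obtenemos a(t) = 18·t - 8. Integrando la aceleración y usando la condición inicial v(0) = 1, obtenemos v(t) = 9·t^2 - 8·t + 1. Tenemos la velocidad v(t) = 9·t^2 - 8·t + 1. Sustituyendo t = 1: v(1) = 2.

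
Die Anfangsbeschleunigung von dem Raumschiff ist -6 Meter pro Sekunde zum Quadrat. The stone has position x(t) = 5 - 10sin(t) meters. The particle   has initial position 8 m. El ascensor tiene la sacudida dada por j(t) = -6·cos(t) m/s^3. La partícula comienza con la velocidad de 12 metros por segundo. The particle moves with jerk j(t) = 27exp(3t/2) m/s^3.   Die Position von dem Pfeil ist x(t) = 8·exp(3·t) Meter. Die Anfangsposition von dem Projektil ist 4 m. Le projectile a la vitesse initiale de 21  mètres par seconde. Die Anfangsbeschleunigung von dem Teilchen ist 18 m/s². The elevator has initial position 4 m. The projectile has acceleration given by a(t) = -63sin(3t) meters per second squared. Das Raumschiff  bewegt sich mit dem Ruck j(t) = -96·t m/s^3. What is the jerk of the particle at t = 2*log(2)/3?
From the given jerk equation j(t) = 27·exp(3·t/2), we substitute t = 2*log(2)/3 to get j = 54.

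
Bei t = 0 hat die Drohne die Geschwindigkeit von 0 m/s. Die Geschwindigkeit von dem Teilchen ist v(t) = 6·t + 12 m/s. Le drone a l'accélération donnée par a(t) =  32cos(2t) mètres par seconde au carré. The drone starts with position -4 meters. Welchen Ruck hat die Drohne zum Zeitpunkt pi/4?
Wir müssen unsere Gleichung für die Beschleunigung a(t) = 32·cos(2·t) 1-mal ableiten. Die Ableitung von der Beschleunigung ergibt den Ruck: j(t) = -64·sin(2·t). Wir haben den Ruck j(t) = -64·sin(2·t). Durch Einsetzen von t = pi/4: j(pi/4) = -64.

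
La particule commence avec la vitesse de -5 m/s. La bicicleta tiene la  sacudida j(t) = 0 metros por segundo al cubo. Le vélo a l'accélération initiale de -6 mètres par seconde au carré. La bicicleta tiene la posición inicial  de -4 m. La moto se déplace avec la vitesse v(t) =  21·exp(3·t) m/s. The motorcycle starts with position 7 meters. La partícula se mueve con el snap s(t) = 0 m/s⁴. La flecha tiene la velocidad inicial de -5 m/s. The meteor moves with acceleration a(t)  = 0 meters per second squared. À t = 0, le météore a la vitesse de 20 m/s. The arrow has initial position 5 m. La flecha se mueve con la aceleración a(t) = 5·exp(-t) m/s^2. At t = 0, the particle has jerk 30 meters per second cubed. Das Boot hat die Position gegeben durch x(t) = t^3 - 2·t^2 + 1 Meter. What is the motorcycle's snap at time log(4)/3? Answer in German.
Um dies zu lösen, müssen wir 3 Ableitungen unserer Gleichung für die Geschwindigkeit v(t) = 21·exp(3·t) nehmen. Durch Ableiten von der Geschwindigkeit erhalten wir die Beschleunigung: a(t) = 63·exp(3·t). Durch Ableiten von der Beschleunigung erhalten wir den Ruck: j(t) = 189·exp(3·t). Mit d/dt von j(t) finden wir s(t) = 567·exp(3·t). Wir haben den Snap s(t) = 567·exp(3·t). Durch Einsetzen von t = log(4)/3: s(log(4)/3) = 2268.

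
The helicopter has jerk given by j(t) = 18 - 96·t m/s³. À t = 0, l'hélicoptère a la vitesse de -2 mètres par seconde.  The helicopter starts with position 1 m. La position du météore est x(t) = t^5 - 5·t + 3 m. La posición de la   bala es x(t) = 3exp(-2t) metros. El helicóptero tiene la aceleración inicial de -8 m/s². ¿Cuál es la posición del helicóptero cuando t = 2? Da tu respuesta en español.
Para resolver esto, necesitamos tomar 3 integrales de nuestra ecuación de la sacudida j(t) = 18 - 96·t. La antiderivada de la sacudida, con a(0) = -8, da la aceleración: a(t) = -48·t^2 + 18·t - 8. La antiderivada de la aceleración, con v(0) = -2, da la velocidad: v(t) = -16·t^3 + 9·t^2 - 8·t - 2. La integral de la velocidad es la posición. Usando x(0) = 1, obtenemos x(t) = -4·t^4 + 3·t^3 - 4·t^2 - 2·t + 1. Tenemos la posición x(t) = -4·t^4 + 3·t^3 - 4·t^2 - 2·t + 1. Sustituyendo t = 2: x(2) = -59.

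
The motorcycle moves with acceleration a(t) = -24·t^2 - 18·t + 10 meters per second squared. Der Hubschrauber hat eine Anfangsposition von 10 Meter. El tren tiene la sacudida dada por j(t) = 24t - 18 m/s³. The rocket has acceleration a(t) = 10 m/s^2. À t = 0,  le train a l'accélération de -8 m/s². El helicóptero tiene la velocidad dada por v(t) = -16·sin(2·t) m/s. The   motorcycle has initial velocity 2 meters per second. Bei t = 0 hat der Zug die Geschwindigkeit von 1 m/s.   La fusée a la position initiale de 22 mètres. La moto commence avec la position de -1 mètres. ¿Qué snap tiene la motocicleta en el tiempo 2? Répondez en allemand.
Wir müssen unsere Gleichung für die Beschleunigung a(t) = -24·t^2 - 18·t + 10 2-mal ableiten. Mit d/dt von a(t) finden wir j(t) = -48·t - 18. Die Ableitung von dem Ruck ergibt den Snap: s(t) = -48. Aus der Gleichung für den Snap s(t) = -48, setzen wir t = 2 ein und erhalten s = -48.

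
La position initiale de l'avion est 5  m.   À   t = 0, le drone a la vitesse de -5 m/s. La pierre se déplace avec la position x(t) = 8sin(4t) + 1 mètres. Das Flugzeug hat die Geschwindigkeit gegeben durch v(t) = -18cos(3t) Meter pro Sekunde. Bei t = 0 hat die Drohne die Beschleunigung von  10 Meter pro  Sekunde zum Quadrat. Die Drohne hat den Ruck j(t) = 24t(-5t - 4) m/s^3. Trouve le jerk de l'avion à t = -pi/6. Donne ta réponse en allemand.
Ausgehend von der Geschwindigkeit v(t) = -18·cos(3·t), nehmen wir 2 Ableitungen. Die Ableitung von der Geschwindigkeit ergibt die Beschleunigung: a(t) = 54·sin(3·t). Durch Ableiten von der Beschleunigung erhalten wir den Ruck: j(t) = 162·cos(3·t). Wir haben den Ruck j(t) = 162·cos(3·t). Durch Einsetzen von t = -pi/6: j(-pi/6) = 0.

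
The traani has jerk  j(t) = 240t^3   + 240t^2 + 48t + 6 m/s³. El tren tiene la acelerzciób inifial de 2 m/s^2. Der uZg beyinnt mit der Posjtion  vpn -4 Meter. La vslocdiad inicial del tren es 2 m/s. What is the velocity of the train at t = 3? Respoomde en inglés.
To find the answer, we compute 2 integrals of j(t) = 240·t^3 + 240·t^2 + 48·t + 6. Finding the antiderivative of j(t) and using a(0) = 2: a(t) = 60·t^4 + 80·t^3 + 24·t^2 + 6·t + 2. Integrating acceleration and using the initial condition v(0) = 2, we get v(t) = 12·t^5 + 20·t^4 + 8·t^3 + 3·t^2 + 2·t + 2. Using v(t) = 12·t^5 + 20·t^4 + 8·t^3 + 3·t^2 + 2·t + 2 and substituting t = 3, we find v = 4787.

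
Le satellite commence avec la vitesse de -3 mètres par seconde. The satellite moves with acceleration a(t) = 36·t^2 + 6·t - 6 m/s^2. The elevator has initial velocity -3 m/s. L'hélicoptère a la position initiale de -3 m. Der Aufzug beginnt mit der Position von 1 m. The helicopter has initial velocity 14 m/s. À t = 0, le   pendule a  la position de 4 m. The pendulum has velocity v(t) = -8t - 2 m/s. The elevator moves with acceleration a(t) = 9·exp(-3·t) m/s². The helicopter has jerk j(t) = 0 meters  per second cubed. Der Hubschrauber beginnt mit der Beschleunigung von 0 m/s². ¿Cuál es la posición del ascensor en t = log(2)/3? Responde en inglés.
We need to integrate our acceleration equation a(t) = 9·exp(-3·t) 2 times. The antiderivative of acceleration is velocity. Using v(0) = -3, we get v(t) = -3·exp(-3·t). Integrating velocity and using the initial condition x(0) = 1, we get x(t) = exp(-3·t). From the given position equation x(t) = exp(-3·t), we substitute t = log(2)/3 to get x = 1/2.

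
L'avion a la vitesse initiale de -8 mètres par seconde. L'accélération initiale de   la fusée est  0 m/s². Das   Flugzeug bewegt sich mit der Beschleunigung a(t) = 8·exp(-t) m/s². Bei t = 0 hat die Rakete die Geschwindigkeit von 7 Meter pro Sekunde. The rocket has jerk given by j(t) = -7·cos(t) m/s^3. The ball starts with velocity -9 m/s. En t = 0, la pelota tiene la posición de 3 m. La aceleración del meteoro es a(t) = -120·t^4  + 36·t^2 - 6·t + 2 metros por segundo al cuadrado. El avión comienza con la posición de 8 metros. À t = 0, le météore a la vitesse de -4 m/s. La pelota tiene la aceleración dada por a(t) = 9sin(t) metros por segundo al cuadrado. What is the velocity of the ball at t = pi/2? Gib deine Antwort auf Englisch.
We must find the antiderivative of our acceleration equation a(t) = 9·sin(t) 1 time. Finding the antiderivative of a(t) and using v(0) = -9: v(t) = -9·cos(t). Using v(t) = -9·cos(t) and substituting t = pi/2, we find v = 0.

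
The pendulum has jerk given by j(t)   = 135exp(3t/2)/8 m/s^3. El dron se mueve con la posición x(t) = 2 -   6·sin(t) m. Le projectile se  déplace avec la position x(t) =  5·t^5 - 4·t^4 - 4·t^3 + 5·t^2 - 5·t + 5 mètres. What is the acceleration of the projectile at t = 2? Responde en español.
Debemos derivar nuestra ecuación de la posición x(t) = 5·t^5 - 4·t^4 - 4·t^3 + 5·t^2 - 5·t + 5 2 veces. La derivada de la posición da la velocidad: v(t) = 25·t^4 - 16·t^3 - 12·t^2 + 10·t - 5. Derivando la velocidad, obtenemos la aceleración: a(t) = 100·t^3 - 48·t^2 - 24·t + 10. De la ecuación de la aceleración a(t) = 100·t^3 - 48·t^2 - 24·t + 10, sustituimos t = 2 para obtener a = 570.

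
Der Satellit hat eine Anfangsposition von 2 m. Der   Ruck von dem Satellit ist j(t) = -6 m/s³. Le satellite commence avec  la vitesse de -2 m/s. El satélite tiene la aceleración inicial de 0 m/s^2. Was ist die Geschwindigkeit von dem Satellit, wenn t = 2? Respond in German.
Wir müssen unsere Gleichung für den Ruck j(t) = -6 2-mal integrieren. Mit ∫j(t)dt und Anwendung von a(0) = 0, finden wir a(t) = -6·t. Mit ∫a(t)dt und Anwendung von v(0) = -2, finden wir v(t) = -3·t^2 - 2. Mit v(t) = -3·t^2 - 2 und Einsetzen von t = 2, finden wir v = -14.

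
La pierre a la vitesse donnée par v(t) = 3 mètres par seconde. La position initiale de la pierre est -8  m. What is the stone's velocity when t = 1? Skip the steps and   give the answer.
The velocity at t = 1 is v = 3.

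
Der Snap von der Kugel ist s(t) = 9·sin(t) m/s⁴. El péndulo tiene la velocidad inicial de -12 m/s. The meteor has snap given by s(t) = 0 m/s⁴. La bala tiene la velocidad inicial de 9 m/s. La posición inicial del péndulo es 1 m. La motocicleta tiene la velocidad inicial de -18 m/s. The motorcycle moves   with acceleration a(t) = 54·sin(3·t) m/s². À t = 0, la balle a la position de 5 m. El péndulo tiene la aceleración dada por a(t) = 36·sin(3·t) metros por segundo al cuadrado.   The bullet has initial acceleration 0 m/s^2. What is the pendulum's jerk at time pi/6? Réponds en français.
Pour résoudre ceci, nous devons prendre 1 dérivée de notre équation de l'accélération a(t) = 36·sin(3·t). La dérivée de l'accélération donne le jerk: j(t) = 108·cos(3·t). En utilisant j(t) = 108·cos(3·t) et en substituant t = pi/6, nous trouvons j = 0.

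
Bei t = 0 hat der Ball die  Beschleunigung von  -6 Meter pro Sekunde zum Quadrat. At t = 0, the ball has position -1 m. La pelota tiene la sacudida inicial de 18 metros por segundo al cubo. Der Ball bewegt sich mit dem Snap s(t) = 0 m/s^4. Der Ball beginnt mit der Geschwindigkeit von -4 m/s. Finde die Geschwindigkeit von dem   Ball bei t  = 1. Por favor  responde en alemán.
Wir müssen unsere Gleichung für den Snap s(t) = 0 3-mal integrieren. Das Integral von dem Snap ist der Ruck. Mit j(0) = 18 erhalten wir j(t) = 18. Die Stammfunktion von dem Ruck, mit a(0) = -6, ergibt die Beschleunigung: a(t) = 18·t - 6. Mit ∫a(t)dt und Anwendung von v(0) = -4, finden wir v(t) = 9·t^2 - 6·t - 4. Wir haben die Geschwindigkeit v(t) = 9·t^2 - 6·t - 4. Durch Einsetzen von t = 1: v(1) = -1.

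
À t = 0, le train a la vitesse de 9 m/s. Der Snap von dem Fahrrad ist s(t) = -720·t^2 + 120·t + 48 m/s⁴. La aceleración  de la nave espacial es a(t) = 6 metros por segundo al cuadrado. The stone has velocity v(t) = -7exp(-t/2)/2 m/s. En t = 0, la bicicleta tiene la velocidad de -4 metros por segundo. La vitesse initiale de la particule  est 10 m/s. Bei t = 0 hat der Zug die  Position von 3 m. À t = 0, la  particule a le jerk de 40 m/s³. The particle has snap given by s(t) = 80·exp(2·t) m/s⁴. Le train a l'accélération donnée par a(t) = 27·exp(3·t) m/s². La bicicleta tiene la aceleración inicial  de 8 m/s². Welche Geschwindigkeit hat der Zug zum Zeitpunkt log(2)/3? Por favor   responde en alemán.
Wir müssen das Integral unserer Gleichung für die Beschleunigung a(t) = 27·exp(3·t) 1-mal finden. Mit ∫a(t)dt und Anwendung von v(0) = 9, finden wir v(t) = 9·exp(3·t). Mit v(t) = 9·exp(3·t) und Einsetzen von t = log(2)/3, finden wir v = 18.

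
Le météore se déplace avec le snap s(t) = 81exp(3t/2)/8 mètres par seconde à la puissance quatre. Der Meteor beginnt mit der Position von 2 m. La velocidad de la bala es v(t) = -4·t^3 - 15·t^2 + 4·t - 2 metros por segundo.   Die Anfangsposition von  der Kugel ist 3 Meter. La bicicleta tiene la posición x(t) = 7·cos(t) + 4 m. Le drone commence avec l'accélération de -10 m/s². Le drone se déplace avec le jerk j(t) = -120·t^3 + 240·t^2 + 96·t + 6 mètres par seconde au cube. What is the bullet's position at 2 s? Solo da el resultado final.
At t = 2, x = -49.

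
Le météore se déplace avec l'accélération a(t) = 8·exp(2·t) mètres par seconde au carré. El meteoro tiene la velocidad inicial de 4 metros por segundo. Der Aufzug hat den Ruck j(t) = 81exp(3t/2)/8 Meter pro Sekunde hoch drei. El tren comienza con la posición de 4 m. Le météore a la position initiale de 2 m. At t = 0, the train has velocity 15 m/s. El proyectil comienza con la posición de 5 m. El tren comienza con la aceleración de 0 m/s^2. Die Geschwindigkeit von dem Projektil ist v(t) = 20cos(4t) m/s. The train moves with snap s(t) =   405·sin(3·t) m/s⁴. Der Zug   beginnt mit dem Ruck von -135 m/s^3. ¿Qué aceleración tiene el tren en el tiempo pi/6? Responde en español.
Necesitamos integrar nuestra ecuación del snap s(t) = 405·sin(3·t) 2 veces. Integrando el snap y usando la condición inicial j(0) = -135, obtenemos j(t) = -135·cos(3·t). Tomando ∫j(t)dt y aplicando a(0) = 0, encontramos a(t) = -45·sin(3·t). De la ecuación de la aceleración a(t) = -45·sin(3·t), sustituimos t = pi/6 para obtener a = -45.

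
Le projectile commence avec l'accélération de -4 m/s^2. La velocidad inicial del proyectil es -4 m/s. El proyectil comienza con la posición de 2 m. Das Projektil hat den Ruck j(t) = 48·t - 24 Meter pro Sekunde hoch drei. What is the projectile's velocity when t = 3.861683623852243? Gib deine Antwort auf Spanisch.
Necesitamos integrar nuestra ecuación de la sacudida j(t) = 48·t - 24 2 veces. La antiderivada de la sacudida es la aceleración. Usando a(0) = -4, obtenemos a(t) = 24·t^2 - 24·t - 4. La antiderivada de la aceleración, con v(0) = -4, da la velocidad: v(t) = 8·t^3 - 12·t^2 - 4·t - 4. De la ecuación de la velocidad v(t) = 8·t^3 - 12·t^2 - 4·t - 4, sustituimos t = 3.861683623852243 para obtener v = 262.304018937151.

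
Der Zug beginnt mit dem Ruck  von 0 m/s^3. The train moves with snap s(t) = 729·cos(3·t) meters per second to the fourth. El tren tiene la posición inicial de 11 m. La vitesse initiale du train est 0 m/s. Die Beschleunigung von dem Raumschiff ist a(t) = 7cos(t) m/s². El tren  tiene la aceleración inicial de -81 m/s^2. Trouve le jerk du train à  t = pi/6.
Nous devons intégrer notre équation du snap s(t) = 729·cos(3·t) 1 fois. En intégrant le snap et en utilisant la condition initiale j(0) = 0, nous obtenons j(t) = 243·sin(3·t). De l'équation du jerk j(t) = 243·sin(3·t), nous substituons t = pi/6 pour obtenir j = 243.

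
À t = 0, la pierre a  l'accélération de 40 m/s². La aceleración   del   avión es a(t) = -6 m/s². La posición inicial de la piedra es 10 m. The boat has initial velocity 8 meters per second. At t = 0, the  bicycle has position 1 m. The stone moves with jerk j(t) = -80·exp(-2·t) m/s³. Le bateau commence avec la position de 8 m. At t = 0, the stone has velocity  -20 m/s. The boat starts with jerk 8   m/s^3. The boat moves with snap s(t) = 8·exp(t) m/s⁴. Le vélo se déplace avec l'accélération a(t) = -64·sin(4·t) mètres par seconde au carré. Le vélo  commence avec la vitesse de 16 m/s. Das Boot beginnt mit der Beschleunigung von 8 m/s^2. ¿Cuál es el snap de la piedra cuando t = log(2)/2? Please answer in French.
En partant du jerk j(t) = -80·exp(-2·t), nous prenons 1 dérivée. En prenant d/dt de j(t), nous trouvons s(t) = 160·exp(-2·t). En utilisant s(t) = 160·exp(-2·t) et en substituant t = log(2)/2, nous trouvons s = 80.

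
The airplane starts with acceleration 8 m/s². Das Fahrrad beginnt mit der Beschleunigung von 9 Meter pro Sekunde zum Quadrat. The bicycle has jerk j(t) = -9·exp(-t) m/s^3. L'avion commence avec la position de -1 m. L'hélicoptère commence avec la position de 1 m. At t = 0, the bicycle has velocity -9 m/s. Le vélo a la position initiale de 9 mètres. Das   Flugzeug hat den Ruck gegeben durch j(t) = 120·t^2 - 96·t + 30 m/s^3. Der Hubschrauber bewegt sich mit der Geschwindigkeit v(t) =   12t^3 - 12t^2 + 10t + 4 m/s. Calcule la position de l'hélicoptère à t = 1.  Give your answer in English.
To find the answer, we compute 1 integral of v(t) = 12·t^3 - 12·t^2 + 10·t + 4. Finding the integral of v(t) and using x(0) = 1: x(t) = 3·t^4 - 4·t^3 + 5·t^2 + 4·t + 1. We have position x(t) = 3·t^4 - 4·t^3 + 5·t^2 + 4·t + 1. Substituting t = 1: x(1) = 9.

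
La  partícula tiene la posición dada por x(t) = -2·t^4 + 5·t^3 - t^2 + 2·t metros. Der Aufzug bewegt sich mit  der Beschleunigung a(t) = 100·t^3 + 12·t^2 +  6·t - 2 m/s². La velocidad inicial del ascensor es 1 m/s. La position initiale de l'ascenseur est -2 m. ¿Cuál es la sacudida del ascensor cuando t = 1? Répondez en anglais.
To solve this, we need to take 1 derivative of our acceleration equation a(t) = 100·t^3 + 12·t^2 + 6·t - 2. Taking d/dt of a(t), we find j(t) = 300·t^2 + 24·t + 6. From the given jerk equation j(t) = 300·t^2 + 24·t + 6, we substitute t = 1 to get j = 330.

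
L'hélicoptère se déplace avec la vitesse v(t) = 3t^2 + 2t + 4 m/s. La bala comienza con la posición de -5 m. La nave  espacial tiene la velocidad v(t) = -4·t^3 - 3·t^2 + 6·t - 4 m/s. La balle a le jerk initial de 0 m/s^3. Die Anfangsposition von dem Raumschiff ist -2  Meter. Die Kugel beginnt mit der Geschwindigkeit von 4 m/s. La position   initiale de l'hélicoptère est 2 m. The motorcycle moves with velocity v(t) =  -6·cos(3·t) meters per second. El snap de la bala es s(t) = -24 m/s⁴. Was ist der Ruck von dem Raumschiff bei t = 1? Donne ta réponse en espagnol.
Partiendo de la velocidad v(t) = -4·t^3 - 3·t^2 + 6·t - 4, tomamos 2 derivadas. La derivada de la velocidad da la aceleración: a(t) = -12·t^2 - 6·t + 6. Derivando la aceleración, obtenemos la sacudida: j(t) = -24·t - 6. Usando j(t) = -24·t - 6 y sustituyendo t = 1, encontramos j = -30.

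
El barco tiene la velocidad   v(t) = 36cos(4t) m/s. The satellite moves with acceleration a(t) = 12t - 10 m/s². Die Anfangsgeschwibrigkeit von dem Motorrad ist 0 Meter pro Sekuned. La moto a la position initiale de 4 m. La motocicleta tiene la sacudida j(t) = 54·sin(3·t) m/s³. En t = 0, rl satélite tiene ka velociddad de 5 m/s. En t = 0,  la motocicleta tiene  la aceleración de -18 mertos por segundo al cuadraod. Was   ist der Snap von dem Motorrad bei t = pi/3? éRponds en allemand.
Um dies zu lösen, müssen wir 1 Ableitung unserer Gleichung für den Ruck j(t) = 54·sin(3·t) nehmen. Mit d/dt von j(t) finden wir s(t) = 162·cos(3·t). Wir haben den Snap s(t) = 162·cos(3·t). Durch Einsetzen von t = pi/3: s(pi/3) = -162.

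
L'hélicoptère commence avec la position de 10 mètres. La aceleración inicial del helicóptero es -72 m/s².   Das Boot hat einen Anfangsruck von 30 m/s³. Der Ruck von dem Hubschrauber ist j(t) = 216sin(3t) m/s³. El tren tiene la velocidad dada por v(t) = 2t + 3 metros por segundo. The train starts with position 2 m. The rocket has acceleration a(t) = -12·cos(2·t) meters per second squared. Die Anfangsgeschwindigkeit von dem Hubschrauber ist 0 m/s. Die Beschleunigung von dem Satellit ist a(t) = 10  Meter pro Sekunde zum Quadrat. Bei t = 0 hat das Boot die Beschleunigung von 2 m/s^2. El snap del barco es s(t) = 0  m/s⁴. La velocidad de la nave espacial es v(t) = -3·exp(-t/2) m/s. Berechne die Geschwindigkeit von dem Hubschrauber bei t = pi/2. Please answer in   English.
To find the answer, we compute 2 integrals of j(t) = 216·sin(3·t). Taking ∫j(t)dt and applying a(0) = -72, we find a(t) = -72·cos(3·t). The integral of acceleration is velocity. Using v(0) = 0, we get v(t) = -24·sin(3·t). We have velocity v(t) = -24·sin(3·t). Substituting t = pi/2: v(pi/2) = 24.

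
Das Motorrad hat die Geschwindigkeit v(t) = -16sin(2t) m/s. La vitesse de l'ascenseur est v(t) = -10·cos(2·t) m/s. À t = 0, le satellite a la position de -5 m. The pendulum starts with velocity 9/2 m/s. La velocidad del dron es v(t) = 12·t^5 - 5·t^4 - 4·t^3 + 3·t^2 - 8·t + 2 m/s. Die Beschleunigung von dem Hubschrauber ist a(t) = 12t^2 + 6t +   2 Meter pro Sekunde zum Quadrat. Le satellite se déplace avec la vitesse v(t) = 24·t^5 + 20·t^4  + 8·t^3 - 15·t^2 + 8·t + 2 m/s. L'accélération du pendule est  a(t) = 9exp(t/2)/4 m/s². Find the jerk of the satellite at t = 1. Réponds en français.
Nous devons dériver notre équation de la vitesse v(t) = 24·t^5 + 20·t^4 + 8·t^3 - 15·t^2 + 8·t + 2 2 fois. En dérivant la vitesse, nous obtenons l'accélération: a(t) = 120·t^4 + 80·t^3 + 24·t^2 - 30·t + 8. En dérivant l'accélération, nous obtenons le jerk: j(t) = 480·t^3 + 240·t^2 + 48·t - 30. Nous avons le jerk j(t) = 480·t^3 + 240·t^2 + 48·t - 30. En substituant t = 1: j(1) = 738.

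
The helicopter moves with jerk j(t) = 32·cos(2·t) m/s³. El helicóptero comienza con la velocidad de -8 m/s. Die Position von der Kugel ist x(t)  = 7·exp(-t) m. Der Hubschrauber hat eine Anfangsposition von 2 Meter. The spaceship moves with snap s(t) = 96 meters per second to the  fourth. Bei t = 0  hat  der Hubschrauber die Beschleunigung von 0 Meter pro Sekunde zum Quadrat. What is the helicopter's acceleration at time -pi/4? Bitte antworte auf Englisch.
We must find the antiderivative of our jerk equation j(t) = 32·cos(2·t) 1 time. The integral of jerk is acceleration. Using a(0) = 0, we get a(t) = 16·sin(2·t). We have acceleration a(t) = 16·sin(2·t). Substituting t = -pi/4: a(-pi/4) = -16.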